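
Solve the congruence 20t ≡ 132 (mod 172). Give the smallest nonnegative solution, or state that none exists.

41

gcd(172, 20) = 4  (172 = 8×20 + 12, 20 = 1×12 + 8, 12 = 1×8 + 4, 8 = 2×4).
4 divides 132, so solutions exist.
Back-substituting, 20×(-17) + 172×(2) = 4.
So 20×(-17) ≡ 4 (mod 172); multiply by 33: t ≡ -561 (mod 43).
Smallest nonnegative: t = -561 mod 43 = 41.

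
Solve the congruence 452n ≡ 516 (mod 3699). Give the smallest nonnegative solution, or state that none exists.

3471

gcd(3699, 452):
  3699 = 8*452 + 83
  452 = 5*83 + 37
  83 = 2*37 + 9
  37 = 4*9 + 1
  9 = 9*1
so gcd(3699, 452) = 1.
1 divides 516, so solutions exist.
Back-substitute for Bézout coefficients:
  1 = 37 - 4*9
  ... = 452*(401) + 3699*(-49)
So 452*(401) ≡ 1 (mod 3699); multiply by 516: n ≡ 206916 (mod 3699).
Smallest nonnegative: n = 206916 mod 3699 = 3471.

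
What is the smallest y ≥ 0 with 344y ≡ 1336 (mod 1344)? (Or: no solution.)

125

gcd(1344, 344):
  1344 = 3×344 + 312
  344 = 1×312 + 32
  312 = 9×32 + 24
  32 = 1×24 + 8
  24 = 3×8
so gcd(1344, 344) = 8.
8 divides 1336, so solutions exist.
Back-substitute for Bézout coefficients:
  8 = 32 - 1×24
  ... = 344×(43) + 1344×(-11)
So 344×(43) ≡ 8 (mod 1344); multiply by 167: y ≡ 7181 (mod 168).
Smallest nonnegative: y = 7181 mod 168 = 125.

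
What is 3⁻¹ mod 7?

gcd(7, 3) = 1.
By Bézout, 3·(-2) + 7·(1) = 1.
So 3·-2 ≡ 1 (mod 7), and -2 mod 7 = 5.

5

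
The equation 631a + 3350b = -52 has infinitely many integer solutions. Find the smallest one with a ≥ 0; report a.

2458

gcd(3350, 631):
  3350 = 5·631 + 195
  631 = 3·195 + 46
  195 = 4·46 + 11
  46 = 4·11 + 2
  11 = 5·2 + 1
  2 = 2·1
so gcd(3350, 631) = 1.
1 divides -52, so solutions exist.
Back-substitute for Bézout coefficients:
  1 = 11 - 5·2
  ... = 631·(-1529) + 3350·(288)
Scale by -52/1 = -52: (a₀, b₀) = (79508, -14976).
General solution: a = 79508 + 3350t, b = -14976 - 631t for integer t.
a ≥ 0: smallest is 79508 mod 3350 = 2458 (at t = -23), with b = -463.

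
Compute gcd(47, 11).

1

gcd(47, 11):
  47 = 4·11 + 3
  11 = 3·3 + 2
  3 = 1·2 + 1
  2 = 2·1
so gcd(47, 11) = 1.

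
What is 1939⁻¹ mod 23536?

22043

gcd(23536, 1939) = 1  (23536 = 12·1939 + 268, 1939 = 7·268 + 63, 268 = 4·63 + 16, 63 = 3·16 + 15, 16 = 1·15 + 1, 15 = 15·1).
Back-substituting, 1939·(-1493) + 23536·(123) = 1.
So 1939·-1493 ≡ 1 (mod 23536), and -1493 mod 23536 = 22043.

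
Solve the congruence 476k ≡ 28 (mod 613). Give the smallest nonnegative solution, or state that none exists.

577

gcd(613, 476):
  613 = 1×476 + 137
  476 = 3×137 + 65
  137 = 2×65 + 7
  65 = 9×7 + 2
  7 = 3×2 + 1
  2 = 2×1
so gcd(613, 476) = 1.
1 divides 28, so solutions exist.
Back-substitute for Bézout coefficients:
  1 = 7 - 3×2
  ... = 476×(-264) + 613×(205)
So 476×(-264) ≡ 1 (mod 613); multiply by 28: k ≡ -7392 (mod 613).
Smallest nonnegative: k = -7392 mod 613 = 577.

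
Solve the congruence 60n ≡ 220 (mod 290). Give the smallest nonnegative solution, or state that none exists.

gcd(290, 60):
  290 = 4·60 + 50
  60 = 1·50 + 10
  50 = 5·10
so gcd(290, 60) = 10.
10 divides 220, so solutions exist.
Back-substitute for Bézout coefficients:
  10 = 60 - 1·50
  ... = 60·(5) + 290·(-1)
So 60·(5) ≡ 10 (mod 290); multiply by 22: n ≡ 110 (mod 29).
Smallest nonnegative: n = 110 mod 29 = 23.

23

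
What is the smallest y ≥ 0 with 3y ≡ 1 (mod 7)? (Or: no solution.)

5

gcd(7, 3) = 1.
1 divides 1, so solutions exist.
By Bézout, 3*(-2) + 7*(1) = 1.
So 3*(-2) ≡ 1 (mod 7); multiply by 1: y ≡ -2 (mod 7).
Smallest nonnegative: y = -2 mod 7 = 5.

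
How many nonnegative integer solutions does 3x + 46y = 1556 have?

gcd(46, 3) = 1  (46 = 15×3 + 1, 3 = 3×1).
Back-substituting, 3×(-15) + 46×(1) = 1.
Scale by 1556: one solution is (-23340, 1556). Reduce x mod 46: (28, 32).
General: x = 28 + 46t, y = 32 - 3t.
x ≥ 0 ⇒ t ≥ 0; y ≥ 0 ⇒ t ≤ 10. So t ∈ [0, 10]: 11 solutions.

11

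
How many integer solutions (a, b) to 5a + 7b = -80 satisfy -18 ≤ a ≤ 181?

gcd(7, 5) = 1  (7 = 1*5 + 2, 5 = 2*2 + 1, 2 = 2*1).
Back-substituting, 5*(3) + 7*(-2) = 1.
Scale by -80: particular solution (-240, 160); reduce a mod 7: (5, -15).
General solution: a = 5 + 7t, b = -15 - 5t for integer t.
-18 ≤ 5 + 7t ≤ 181 gives t ∈ [-3, 25], which is 29 values.

29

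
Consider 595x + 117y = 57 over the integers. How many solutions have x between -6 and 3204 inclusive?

28

gcd(595, 117):
  595 = 5×117 + 10
  117 = 11×10 + 7
  10 = 1×7 + 3
  7 = 2×3 + 1
  3 = 3×1
so gcd(595, 117) = 1.
Back-substitute for Bézout coefficients:
  1 = 7 - 2×3
  ... = 595×(-35) + 117×(178)
Scale by 57: particular solution (-1995, 10146); reduce x mod 117: (111, -564).
General solution: x = 111 + 117t, y = -564 - 595t for integer t.
-6 ≤ 111 + 117t ≤ 3204 gives t ∈ [-1, 26], which is 28 values.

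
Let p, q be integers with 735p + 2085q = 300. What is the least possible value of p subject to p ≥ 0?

77

gcd(2085, 735) = 15  (2085 = 2×735 + 615, 735 = 1×615 + 120, 615 = 5×120 + 15, 120 = 8×15).
15 divides 300, so solutions exist.
Back-substituting, 735×(-17) + 2085×(6) = 15.
Scale by 300/15 = 20: (p₀, q₀) = (-340, 120).
General solution: p = -340 + 139t, q = 120 - 49t for integer t.
p ≥ 0: smallest is -340 mod 139 = 77 (at t = 3), with q = -27.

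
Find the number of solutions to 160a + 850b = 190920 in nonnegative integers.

14

gcd(850, 160) = 10.
By Bézout, 160×(16) + 850×(-3) = 10.
One solution: (67, 212).
General: a = 67 + 85t, b = 212 - 16t.
a ≥ 0 ⇒ t ≥ 0; b ≥ 0 ⇒ t ≤ 13. So t ∈ [0, 13]: 14 solutions.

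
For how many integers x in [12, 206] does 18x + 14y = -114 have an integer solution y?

gcd(18, 14):
  18 = 1·14 + 4
  14 = 3·4 + 2
  4 = 2·2
so gcd(18, 14) = 2.
Back-substitute for Bézout coefficients:
  2 = 14 - 3·4
  ... = 18·(-3) + 14·(4)
Scale by -57: particular solution (171, -228); reduce x mod 7: (3, -12).
General solution: x = 3 + 7t, y = -12 - 9t for integer t.
12 ≤ 3 + 7t ≤ 206 gives t ∈ [2, 29], which is 28 values.

28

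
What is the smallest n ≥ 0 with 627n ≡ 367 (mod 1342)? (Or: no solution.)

gcd(1342, 627):
  1342 = 2×627 + 88
  627 = 7×88 + 11
  88 = 8×11
so gcd(1342, 627) = 11.
11 does not divide 367, so the congruence has no solution.

no solution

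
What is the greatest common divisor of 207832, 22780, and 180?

4

gcd(207832, 22780) = 4.
gcd(4, 180) = 4.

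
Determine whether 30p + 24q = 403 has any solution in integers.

gcd(30, 24) = 6.
6 does not divide 403 (remainder 1), so no integer solutions.

no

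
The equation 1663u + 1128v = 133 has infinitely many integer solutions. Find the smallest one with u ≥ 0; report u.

715

gcd(1663, 1128):
  1663 = 1×1128 + 535
  1128 = 2×535 + 58
  535 = 9×58 + 13
  58 = 4×13 + 6
  13 = 2×6 + 1
  6 = 6×1
so gcd(1663, 1128) = 1.
1 divides 133, so solutions exist.
Back-substitute for Bézout coefficients:
  1 = 13 - 2×6
  ... = 1663×(175) + 1128×(-258)
Scale by 133/1 = 133: (u₀, v₀) = (23275, -34314).
General solution: u = 23275 + 1128t, v = -34314 - 1663t for integer t.
u ≥ 0: smallest is 23275 mod 1128 = 715 (at t = -20), with v = -1054.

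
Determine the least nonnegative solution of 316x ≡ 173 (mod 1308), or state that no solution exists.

gcd(1308, 316):
  1308 = 4·316 + 44
  316 = 7·44 + 8
  44 = 5·8 + 4
  8 = 2·4
so gcd(1308, 316) = 4.
4 does not divide 173, so the congruence has no solution.

no solution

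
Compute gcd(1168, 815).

gcd(1168, 815):
  1168 = 1*815 + 353
  815 = 2*353 + 109
  353 = 3*109 + 26
  109 = 4*26 + 5
  26 = 5*5 + 1
  5 = 5*1
so gcd(1168, 815) = 1.

1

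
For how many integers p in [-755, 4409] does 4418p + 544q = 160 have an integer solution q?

19

gcd(4418, 544) = 2.
By Bézout, 4418·(33) + 544·(-268) = 2.
Particular solution: (192, -1559).
General solution: p = 192 + 272t, q = -1559 - 2209t for integer t.
-755 ≤ 192 + 272t ≤ 4409 gives t ∈ [-3, 15], which is 19 values.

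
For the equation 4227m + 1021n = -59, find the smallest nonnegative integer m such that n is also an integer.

378

gcd(4227, 1021) = 1.
1 divides -59, so solutions exist.
By Bézout, 4227*(357) + 1021*(-1478) = 1.
Scale by -59/1 = -59: (m₀, n₀) = (-21063, 87202).
General solution: m = -21063 + 1021t, n = 87202 - 4227t for integer t.
m ≥ 0: smallest is -21063 mod 1021 = 378 (at t = 21), with n = -1565.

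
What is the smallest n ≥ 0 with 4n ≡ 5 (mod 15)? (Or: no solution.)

gcd(15, 4) = 1.
1 divides 5, so solutions exist.
By Bézout, 4*(4) + 15*(-1) = 1.
So 4*(4) ≡ 1 (mod 15); multiply by 5: n ≡ 20 (mod 15).
Smallest nonnegative: n = 20 mod 15 = 5.

5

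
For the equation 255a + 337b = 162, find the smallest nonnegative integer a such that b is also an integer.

gcd(337, 255):
  337 = 1×255 + 82
  255 = 3×82 + 9
  82 = 9×9 + 1
  9 = 9×1
so gcd(337, 255) = 1.
1 divides 162, so solutions exist.
Back-substitute for Bézout coefficients:
  1 = 82 - 9×9
  ... = 255×(-37) + 337×(28)
Scale by 162/1 = 162: (a₀, b₀) = (-5994, 4536).
General solution: a = -5994 + 337t, b = 4536 - 255t for integer t.
a ≥ 0: smallest is -5994 mod 337 = 72 (at t = 18), with b = -54.

72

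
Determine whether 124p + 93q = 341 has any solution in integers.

gcd(124, 93) = 31.
31 divides 341, so integer solutions exist.

yes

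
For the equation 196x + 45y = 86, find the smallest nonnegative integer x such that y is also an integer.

11

gcd(196, 45) = 1.
1 divides 86, so solutions exist.
By Bézout, 196×(-14) + 45×(61) = 1.
Scale by 86/1 = 86: (x₀, y₀) = (-1204, 5246).
General solution: x = -1204 + 45t, y = 5246 - 196t for integer t.
x ≥ 0: smallest is -1204 mod 45 = 11 (at t = 27), with y = -46.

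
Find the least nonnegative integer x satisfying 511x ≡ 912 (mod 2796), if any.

828

gcd(2796, 511):
  2796 = 5×511 + 241
  511 = 2×241 + 29
  241 = 8×29 + 9
  29 = 3×9 + 2
  9 = 4×2 + 1
  2 = 2×1
so gcd(2796, 511) = 1.
1 divides 912, so solutions exist.
Back-substitute for Bézout coefficients:
  1 = 9 - 4×2
  ... = 511×(-1253) + 2796×(229)
So 511×(-1253) ≡ 1 (mod 2796); multiply by 912: x ≡ -1142736 (mod 2796).
Smallest nonnegative: x = -1142736 mod 2796 = 828.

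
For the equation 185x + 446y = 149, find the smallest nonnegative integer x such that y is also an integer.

401

gcd(446, 185) = 1.
1 divides 149, so solutions exist.
By Bézout, 185×(-135) + 446×(56) = 1.
Scale by 149/1 = 149: (x₀, y₀) = (-20115, 8344).
General solution: x = -20115 + 446t, y = 8344 - 185t for integer t.
x ≥ 0: smallest is -20115 mod 446 = 401 (at t = 46), with y = -166.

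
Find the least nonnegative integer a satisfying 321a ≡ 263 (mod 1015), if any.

gcd(1015, 321):
  1015 = 3·321 + 52
  321 = 6·52 + 9
  52 = 5·9 + 7
  9 = 1·7 + 2
  7 = 3·2 + 1
  2 = 2·1
so gcd(1015, 321) = 1.
1 divides 263, so solutions exist.
Back-substitute for Bézout coefficients:
  1 = 7 - 3·2
  ... = 321·(-449) + 1015·(142)
So 321·(-449) ≡ 1 (mod 1015); multiply by 263: a ≡ -118087 (mod 1015).
Smallest nonnegative: a = -118087 mod 1015 = 668.

668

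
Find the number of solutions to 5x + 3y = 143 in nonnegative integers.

gcd(5, 3):
  5 = 1*3 + 2
  3 = 1*2 + 1
  2 = 2*1
so gcd(5, 3) = 1.
Back-substitute for Bézout coefficients:
  1 = 3 - 1*2
  ... = 5*(-1) + 3*(2)
Scale by 143: one solution is (-143, 286). Reduce x mod 3: (1, 46).
General: x = 1 + 3t, y = 46 - 5t.
x ≥ 0 ⇒ t ≥ 0; y ≥ 0 ⇒ t ≤ 9. So t ∈ [0, 9]: 10 solutions.

10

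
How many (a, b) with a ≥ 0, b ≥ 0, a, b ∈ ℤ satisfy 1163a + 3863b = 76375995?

gcd(3863, 1163) = 1  (3863 = 3·1163 + 374, 1163 = 3·374 + 41, 374 = 9·41 + 5, 41 = 8·5 + 1, 5 = 5·1).
Back-substituting, 1163·(754) + 3863·(-227) = 1.
Scale by 76375995: one solution is (57587500230, -17337350865). Reduce a mod 3863: (1565, 19300).
General: a = 1565 + 3863t, b = 19300 - 1163t.
a ≥ 0 ⇒ t ≥ 0; b ≥ 0 ⇒ t ≤ 16. So t ∈ [0, 16]: 17 solutions.

17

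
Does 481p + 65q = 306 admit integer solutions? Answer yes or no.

gcd(481, 65) = 13  (481 = 7*65 + 26, 65 = 2*26 + 13, 26 = 2*13).
13 does not divide 306 (remainder 7), so no integer solutions.

no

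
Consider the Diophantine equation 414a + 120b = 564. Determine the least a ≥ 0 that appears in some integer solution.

gcd(414, 120):
  414 = 3*120 + 54
  120 = 2*54 + 12
  54 = 4*12 + 6
  12 = 2*6
so gcd(414, 120) = 6.
6 divides 564, so solutions exist.
Back-substitute for Bézout coefficients:
  6 = 54 - 4*12
  ... = 414*(9) + 120*(-31)
Scale by 564/6 = 94: (a₀, b₀) = (846, -2914).
General solution: a = 846 + 20t, b = -2914 - 69t for integer t.
a ≥ 0: smallest is 846 mod 20 = 6 (at t = -42), with b = -16.

6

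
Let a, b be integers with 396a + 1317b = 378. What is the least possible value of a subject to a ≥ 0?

gcd(1317, 396) = 3  (1317 = 3·396 + 129, 396 = 3·129 + 9, 129 = 14·9 + 3, 9 = 3·3).
3 divides 378, so solutions exist.
Back-substituting, 396·(-143) + 1317·(43) = 3.
Scale by 378/3 = 126: (a₀, b₀) = (-18018, 5418).
General solution: a = -18018 + 439t, b = 5418 - 132t for integer t.
a ≥ 0: smallest is -18018 mod 439 = 420 (at t = 42), with b = -126.

420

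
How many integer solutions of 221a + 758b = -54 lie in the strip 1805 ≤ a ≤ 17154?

20

gcd(758, 221):
  758 = 3*221 + 95
  221 = 2*95 + 31
  95 = 3*31 + 2
  31 = 15*2 + 1
  2 = 2*1
so gcd(758, 221) = 1.
Back-substitute for Bézout coefficients:
  1 = 31 - 15*2
  ... = 221*(367) + 758*(-107)
Scale by -54: particular solution (-19818, 5778); reduce a mod 758: (648, -189).
General solution: a = 648 + 758t, b = -189 - 221t for integer t.
1805 ≤ 648 + 758t ≤ 17154 gives t ∈ [2, 21], which is 20 values.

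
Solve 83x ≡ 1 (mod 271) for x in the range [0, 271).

160

gcd(271, 83):
  271 = 3×83 + 22
  83 = 3×22 + 17
  22 = 1×17 + 5
  17 = 3×5 + 2
  5 = 2×2 + 1
  2 = 2×1
so gcd(271, 83) = 1.
Back-substitute for Bézout coefficients:
  1 = 5 - 2×2
  ... = 83×(-111) + 271×(34)
So 83×-111 ≡ 1 (mod 271), and -111 mod 271 = 160.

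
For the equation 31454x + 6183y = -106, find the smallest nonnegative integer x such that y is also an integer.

5506

gcd(31454, 6183):
  31454 = 5×6183 + 539
  6183 = 11×539 + 254
  539 = 2×254 + 31
  254 = 8×31 + 6
  31 = 5×6 + 1
  6 = 6×1
so gcd(31454, 6183) = 1.
1 divides -106, so solutions exist.
Back-substitute for Bézout coefficients:
  1 = 31 - 5×6
  ... = 31454×(998) + 6183×(-5077)
Scale by -106/1 = -106: (x₀, y₀) = (-105788, 538162).
General solution: x = -105788 + 6183t, y = 538162 - 31454t for integer t.
x ≥ 0: smallest is -105788 mod 6183 = 5506 (at t = 18), with y = -28010.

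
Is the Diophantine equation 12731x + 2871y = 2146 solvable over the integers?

gcd(12731, 2871) = 29  (12731 = 4×2871 + 1247, 2871 = 2×1247 + 377, 1247 = 3×377 + 116, 377 = 3×116 + 29, 116 = 4×29).
29 divides 2146, so integer solutions exist.

yes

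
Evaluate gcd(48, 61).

1

gcd(61, 48):
  61 = 1*48 + 13
  48 = 3*13 + 9
  13 = 1*9 + 4
  9 = 2*4 + 1
  4 = 4*1
so gcd(61, 48) = 1.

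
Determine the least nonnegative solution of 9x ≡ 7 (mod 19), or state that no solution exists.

5

gcd(19, 9) = 1  (19 = 2*9 + 1, 9 = 9*1).
1 divides 7, so solutions exist.
Back-substituting, 9*(-2) + 19*(1) = 1.
So 9*(-2) ≡ 1 (mod 19); multiply by 7: x ≡ -14 (mod 19).
Smallest nonnegative: x = -14 mod 19 = 5.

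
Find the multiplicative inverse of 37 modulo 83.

gcd(83, 37):
  83 = 2·37 + 9
  37 = 4·9 + 1
  9 = 9·1
so gcd(83, 37) = 1.
Back-substitute for Bézout coefficients:
  1 = 37 - 4·9
  ... = 37·(9) + 83·(-4)
So 37·9 ≡ 1 (mod 83), and 9 mod 83 = 9.

9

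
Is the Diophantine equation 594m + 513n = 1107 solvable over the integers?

yes

gcd(594, 513) = 27  (594 = 1·513 + 81, 513 = 6·81 + 27, 81 = 3·27).
27 divides 1107, so integer solutions exist.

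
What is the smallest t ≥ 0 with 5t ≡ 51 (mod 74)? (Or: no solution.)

gcd(74, 5) = 1.
1 divides 51, so solutions exist.
By Bézout, 5·(15) + 74·(-1) = 1.
So 5·(15) ≡ 1 (mod 74); multiply by 51: t ≡ 765 (mod 74).
Smallest nonnegative: t = 765 mod 74 = 25.

25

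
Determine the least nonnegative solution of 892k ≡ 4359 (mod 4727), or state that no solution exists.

3052

gcd(4727, 892):
  4727 = 5*892 + 267
  892 = 3*267 + 91
  267 = 2*91 + 85
  91 = 1*85 + 6
  85 = 14*6 + 1
  6 = 6*1
so gcd(4727, 892) = 1.
1 divides 4359, so solutions exist.
Back-substitute for Bézout coefficients:
  1 = 85 - 14*6
  ... = 892*(-779) + 4727*(147)
So 892*(-779) ≡ 1 (mod 4727); multiply by 4359: k ≡ -3395661 (mod 4727).
Smallest nonnegative: k = -3395661 mod 4727 = 3052.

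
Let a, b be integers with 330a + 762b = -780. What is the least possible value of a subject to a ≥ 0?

90

gcd(762, 330):
  762 = 2*330 + 102
  330 = 3*102 + 24
  102 = 4*24 + 6
  24 = 4*6
so gcd(762, 330) = 6.
6 divides -780, so solutions exist.
Back-substitute for Bézout coefficients:
  6 = 102 - 4*24
  ... = 330*(-30) + 762*(13)
Scale by -780/6 = -130: (a₀, b₀) = (3900, -1690).
General solution: a = 3900 + 127t, b = -1690 - 55t for integer t.
a ≥ 0: smallest is 3900 mod 127 = 90 (at t = -30), with b = -40.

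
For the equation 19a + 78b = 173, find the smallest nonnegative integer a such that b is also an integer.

gcd(78, 19):
  78 = 4*19 + 2
  19 = 9*2 + 1
  2 = 2*1
so gcd(78, 19) = 1.
1 divides 173, so solutions exist.
Back-substitute for Bézout coefficients:
  1 = 19 - 9*2
  ... = 19*(37) + 78*(-9)
Scale by 173/1 = 173: (a₀, b₀) = (6401, -1557).
General solution: a = 6401 + 78t, b = -1557 - 19t for integer t.
a ≥ 0: smallest is 6401 mod 78 = 5 (at t = -82), with b = 1.

5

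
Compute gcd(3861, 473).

11

gcd(3861, 473):
  3861 = 8×473 + 77
  473 = 6×77 + 11
  77 = 7×11
so gcd(3861, 473) = 11.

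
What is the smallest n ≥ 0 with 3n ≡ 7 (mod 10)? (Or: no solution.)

gcd(10, 3):
  10 = 3×3 + 1
  3 = 3×1
so gcd(10, 3) = 1.
1 divides 7, so solutions exist.
Back-substitute for Bézout coefficients:
  1 = 10 - 3×3
  ... = 3×(-3) + 10×(1)
So 3×(-3) ≡ 1 (mod 10); multiply by 7: n ≡ -21 (mod 10).
Smallest nonnegative: n = -21 mod 10 = 9.

9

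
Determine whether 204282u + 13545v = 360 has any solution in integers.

yes

gcd(204282, 13545) = 9  (204282 = 15*13545 + 1107, 13545 = 12*1107 + 261, 1107 = 4*261 + 63, 261 = 4*63 + 9, 63 = 7*9).
9 divides 360, so integer solutions exist.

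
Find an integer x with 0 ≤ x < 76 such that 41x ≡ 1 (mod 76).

13

gcd(76, 41):
  76 = 1*41 + 35
  41 = 1*35 + 6
  35 = 5*6 + 5
  6 = 1*5 + 1
  5 = 5*1
so gcd(76, 41) = 1.
Back-substitute for Bézout coefficients:
  1 = 6 - 1*5
  ... = 41*(13) + 76*(-7)
So 41*13 ≡ 1 (mod 76), and 13 mod 76 = 13.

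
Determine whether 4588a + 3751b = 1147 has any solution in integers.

gcd(4588, 3751) = 31.
31 divides 1147, so integer solutions exist.

yes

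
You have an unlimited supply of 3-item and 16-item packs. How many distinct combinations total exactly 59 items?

Need nonnegative integers with 3j + 16k = 59.
gcd(3, 16) = 1, and 3·(-5) + 16·(1) = 1.
So (j₀, k₀) = (-295, 59); general j = -295 + 16t, k = 59 - 3t.
j ≥ 0 ⇒ t ≥ 19; k ≥ 0 ⇒ t ≤ 19. That's 1 value of t.

1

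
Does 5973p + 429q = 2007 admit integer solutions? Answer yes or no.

no

gcd(5973, 429) = 33.
33 does not divide 2007 (remainder 27), so no integer solutions.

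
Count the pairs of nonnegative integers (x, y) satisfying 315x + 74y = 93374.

4

gcd(315, 74) = 1  (315 = 4×74 + 19, 74 = 3×19 + 17, 19 = 1×17 + 2, 17 = 8×2 + 1, 2 = 2×1).
Back-substituting, 315×(-35) + 74×(149) = 1.
Scale by 93374: one solution is (-3268090, 13912726). Reduce x mod 74: (46, 1066).
General: x = 46 + 74t, y = 1066 - 315t.
x ≥ 0 ⇒ t ≥ 0; y ≥ 0 ⇒ t ≤ 3. So t ∈ [0, 3]: 4 solutions.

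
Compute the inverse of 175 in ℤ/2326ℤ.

319

gcd(2326, 175) = 1  (2326 = 13×175 + 51, 175 = 3×51 + 22, 51 = 2×22 + 7, 22 = 3×7 + 1, 7 = 7×1).
Back-substituting, 175×(319) + 2326×(-24) = 1.
So 175×319 ≡ 1 (mod 2326), and 319 mod 2326 = 319.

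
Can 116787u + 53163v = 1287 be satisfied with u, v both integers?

gcd(116787, 53163) = 33  (116787 = 2·53163 + 10461, 53163 = 5·10461 + 858, 10461 = 12·858 + 165, 858 = 5·165 + 33, 165 = 5·33).
33 divides 1287, so integer solutions exist.

yes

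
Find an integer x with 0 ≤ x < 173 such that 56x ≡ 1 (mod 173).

gcd(173, 56) = 1  (173 = 3*56 + 5, 56 = 11*5 + 1, 5 = 5*1).
Back-substituting, 56*(34) + 173*(-11) = 1.
So 56*34 ≡ 1 (mod 173), and 34 mod 173 = 34.

34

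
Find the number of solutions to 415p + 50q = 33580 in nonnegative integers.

gcd(415, 50):
  415 = 8*50 + 15
  50 = 3*15 + 5
  15 = 3*5
so gcd(415, 50) = 5.
Back-substitute for Bézout coefficients:
  5 = 50 - 3*15
  ... = 415*(-3) + 50*(25)
Scale by 6716: one solution is (-20148, 167900). Reduce p mod 10: (2, 655).
General: p = 2 + 10t, q = 655 - 83t.
p ≥ 0 ⇒ t ≥ 0; q ≥ 0 ⇒ t ≤ 7. So t ∈ [0, 7]: 8 solutions.

8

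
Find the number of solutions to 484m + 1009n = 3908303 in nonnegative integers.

8

gcd(1009, 484):
  1009 = 2·484 + 41
  484 = 11·41 + 33
  41 = 1·33 + 8
  33 = 4·8 + 1
  8 = 8·1
so gcd(1009, 484) = 1.
Back-substitute for Bézout coefficients:
  1 = 33 - 4·8
  ... = 484·(123) + 1009·(-59)
Scale by 3908303: one solution is (480721269, -230589877). Reduce m mod 1009: (372, 3695).
General: m = 372 + 1009t, n = 3695 - 484t.
m ≥ 0 ⇒ t ≥ 0; n ≥ 0 ⇒ t ≤ 7. So t ∈ [0, 7]: 8 solutions.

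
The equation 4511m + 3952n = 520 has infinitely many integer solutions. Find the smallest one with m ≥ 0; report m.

8

gcd(4511, 3952):
  4511 = 1×3952 + 559
  3952 = 7×559 + 39
  559 = 14×39 + 13
  39 = 3×13
so gcd(4511, 3952) = 13.
13 divides 520, so solutions exist.
Back-substitute for Bézout coefficients:
  13 = 559 - 14×39
  ... = 4511×(99) + 3952×(-113)
Scale by 520/13 = 40: (m₀, n₀) = (3960, -4520).
General solution: m = 3960 + 304t, n = -4520 - 347t for integer t.
m ≥ 0: smallest is 3960 mod 304 = 8 (at t = -13), with n = -9.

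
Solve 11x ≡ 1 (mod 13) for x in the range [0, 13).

6

gcd(13, 11) = 1  (13 = 1*11 + 2, 11 = 5*2 + 1, 2 = 2*1).
Back-substituting, 11*(6) + 13*(-5) = 1.
So 11*6 ≡ 1 (mod 13), and 6 mod 13 = 6.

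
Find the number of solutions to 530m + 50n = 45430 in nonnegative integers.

17

gcd(530, 50) = 10  (530 = 10·50 + 30, 50 = 1·30 + 20, 30 = 1·20 + 10, 20 = 2·10).
Back-substituting, 530·(2) + 50·(-21) = 10.
Scale by 4543: one solution is (9086, -95403). Reduce m mod 5: (1, 898).
General: m = 1 + 5t, n = 898 - 53t.
m ≥ 0 ⇒ t ≥ 0; n ≥ 0 ⇒ t ≤ 16. So t ∈ [0, 16]: 17 solutions.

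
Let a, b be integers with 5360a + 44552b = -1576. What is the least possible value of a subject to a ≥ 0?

274

gcd(44552, 5360):
  44552 = 8×5360 + 1672
  5360 = 3×1672 + 344
  1672 = 4×344 + 296
  344 = 1×296 + 48
  296 = 6×48 + 8
  48 = 6×8
so gcd(44552, 5360) = 8.
8 divides -1576, so solutions exist.
Back-substitute for Bézout coefficients:
  8 = 296 - 6×48
  ... = 5360×(-906) + 44552×(109)
Scale by -1576/8 = -197: (a₀, b₀) = (178482, -21473).
General solution: a = 178482 + 5569t, b = -21473 - 670t for integer t.
a ≥ 0: smallest is 178482 mod 5569 = 274 (at t = -32), with b = -33.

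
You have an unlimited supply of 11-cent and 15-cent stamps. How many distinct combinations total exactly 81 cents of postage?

1

Need nonnegative integers with 11j + 15k = 81.
gcd(11, 15) = 1, and 11·(-4) + 15·(3) = 1.
So (j₀, k₀) = (-324, 243); general j = -324 + 15t, k = 243 - 11t.
j ≥ 0 ⇒ t ≥ 22; k ≥ 0 ⇒ t ≤ 22. That's 1 value of t.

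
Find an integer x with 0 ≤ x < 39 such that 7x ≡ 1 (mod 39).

gcd(39, 7):
  39 = 5×7 + 4
  7 = 1×4 + 3
  4 = 1×3 + 1
  3 = 3×1
so gcd(39, 7) = 1.
Back-substitute for Bézout coefficients:
  1 = 4 - 1×3
  ... = 7×(-11) + 39×(2)
So 7×-11 ≡ 1 (mod 39), and -11 mod 39 = 28.

28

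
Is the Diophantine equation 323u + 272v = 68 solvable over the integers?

gcd(323, 272) = 17.
17 divides 68, so integer solutions exist.

yes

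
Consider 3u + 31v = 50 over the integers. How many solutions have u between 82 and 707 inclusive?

20

gcd(31, 3) = 1  (31 = 10*3 + 1, 3 = 3*1).
Back-substituting, 3*(-10) + 31*(1) = 1.
Scale by 50: particular solution (-500, 50); reduce u mod 31: (27, -1).
General solution: u = 27 + 31t, v = -1 - 3t for integer t.
82 ≤ 27 + 31t ≤ 707 gives t ∈ [2, 21], which is 20 values.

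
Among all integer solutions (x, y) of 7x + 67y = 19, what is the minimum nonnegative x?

41

gcd(67, 7) = 1.
1 divides 19, so solutions exist.
By Bézout, 7×(-19) + 67×(2) = 1.
Scale by 19/1 = 19: (x₀, y₀) = (-361, 38).
General solution: x = -361 + 67t, y = 38 - 7t for integer t.
x ≥ 0: smallest is -361 mod 67 = 41 (at t = 6), with y = -4.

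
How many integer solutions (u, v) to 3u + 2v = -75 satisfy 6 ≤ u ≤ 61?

28

gcd(3, 2):
  3 = 1×2 + 1
  2 = 2×1
so gcd(3, 2) = 1.
Back-substitute for Bézout coefficients:
  1 = 3 - 1×2
  ... = 3×(1) + 2×(-1)
Scale by -75: particular solution (-75, 75); reduce u mod 2: (1, -39).
General solution: u = 1 + 2t, v = -39 - 3t for integer t.
6 ≤ 1 + 2t ≤ 61 gives t ∈ [3, 30], which is 28 values.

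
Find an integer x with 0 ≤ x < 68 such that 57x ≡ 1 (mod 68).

gcd(68, 57):
  68 = 1*57 + 11
  57 = 5*11 + 2
  11 = 5*2 + 1
  2 = 2*1
so gcd(68, 57) = 1.
Back-substitute for Bézout coefficients:
  1 = 11 - 5*2
  ... = 57*(-31) + 68*(26)
So 57*-31 ≡ 1 (mod 68), and -31 mod 68 = 37.

37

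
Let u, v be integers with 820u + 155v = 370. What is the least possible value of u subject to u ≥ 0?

gcd(820, 155):
  820 = 5×155 + 45
  155 = 3×45 + 20
  45 = 2×20 + 5
  20 = 4×5
so gcd(820, 155) = 5.
5 divides 370, so solutions exist.
Back-substitute for Bézout coefficients:
  5 = 45 - 2×20
  ... = 820×(7) + 155×(-37)
Scale by 370/5 = 74: (u₀, v₀) = (518, -2738).
General solution: u = 518 + 31t, v = -2738 - 164t for integer t.
u ≥ 0: smallest is 518 mod 31 = 22 (at t = -16), with v = -114.

22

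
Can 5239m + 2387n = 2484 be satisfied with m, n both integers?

gcd(5239, 2387) = 31  (5239 = 2·2387 + 465, 2387 = 5·465 + 62, 465 = 7·62 + 31, 62 = 2·31).
31 does not divide 2484 (remainder 4), so no integer solutions.

no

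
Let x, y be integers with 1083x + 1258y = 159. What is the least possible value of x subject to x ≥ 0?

1063

gcd(1258, 1083) = 1.
1 divides 159, so solutions exist.
By Bézout, 1083×(-381) + 1258×(328) = 1.
Scale by 159/1 = 159: (x₀, y₀) = (-60579, 52152).
General solution: x = -60579 + 1258t, y = 52152 - 1083t for integer t.
x ≥ 0: smallest is -60579 mod 1258 = 1063 (at t = 49), with y = -915.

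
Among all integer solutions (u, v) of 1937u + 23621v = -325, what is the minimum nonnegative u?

73

gcd(23621, 1937):
  23621 = 12·1937 + 377
  1937 = 5·377 + 52
  377 = 7·52 + 13
  52 = 4·13
so gcd(23621, 1937) = 13.
13 divides -325, so solutions exist.
Back-substitute for Bézout coefficients:
  13 = 377 - 7·52
  ... = 1937·(-439) + 23621·(36)
Scale by -325/13 = -25: (u₀, v₀) = (10975, -900).
General solution: u = 10975 + 1817t, v = -900 - 149t for integer t.
u ≥ 0: smallest is 10975 mod 1817 = 73 (at t = -6), with v = -6.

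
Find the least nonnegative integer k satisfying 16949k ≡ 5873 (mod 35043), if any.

6172

gcd(35043, 16949) = 1.
1 divides 5873, so solutions exist.
By Bézout, 16949·(-2326) + 35043·(1125) = 1.
So 16949·(-2326) ≡ 1 (mod 35043); multiply by 5873: k ≡ -13660598 (mod 35043).
Smallest nonnegative: k = -13660598 mod 35043 = 6172.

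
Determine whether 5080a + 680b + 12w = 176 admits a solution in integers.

gcd(5080, 680) = 40  (5080 = 7*680 + 320, 680 = 2*320 + 40, 320 = 8*40).
gcd(40, 12) = 4.
4 divides 176, so integer solutions exist.

yes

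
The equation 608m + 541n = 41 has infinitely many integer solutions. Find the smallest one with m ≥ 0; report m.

gcd(608, 541):
  608 = 1·541 + 67
  541 = 8·67 + 5
  67 = 13·5 + 2
  5 = 2·2 + 1
  2 = 2·1
so gcd(608, 541) = 1.
1 divides 41, so solutions exist.
Back-substitute for Bézout coefficients:
  1 = 5 - 2·2
  ... = 608·(-218) + 541·(245)
Scale by 41/1 = 41: (m₀, n₀) = (-8938, 10045).
General solution: m = -8938 + 541t, n = 10045 - 608t for integer t.
m ≥ 0: smallest is -8938 mod 541 = 259 (at t = 17), with n = -291.

259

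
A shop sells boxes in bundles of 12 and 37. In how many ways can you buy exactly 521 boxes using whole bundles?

Need nonnegative integers with 12j + 37k = 521.
gcd(12, 37) = 1, and 12·(-3) + 37·(1) = 1.
So (j₀, k₀) = (-1563, 521); general j = -1563 + 37t, k = 521 - 12t.
j ≥ 0 ⇒ t ≥ 43; k ≥ 0 ⇒ t ≤ 43. That's 1 value of t.

1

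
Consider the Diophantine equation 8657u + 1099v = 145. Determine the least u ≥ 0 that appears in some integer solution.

813

gcd(8657, 1099) = 1  (8657 = 7*1099 + 964, 1099 = 1*964 + 135, 964 = 7*135 + 19, 135 = 7*19 + 2, 19 = 9*2 + 1, 2 = 2*1).
1 divides 145, so solutions exist.
Back-substituting, 8657*(521) + 1099*(-4104) = 1.
Scale by 145/1 = 145: (u₀, v₀) = (75545, -595080).
General solution: u = 75545 + 1099t, v = -595080 - 8657t for integer t.
u ≥ 0: smallest is 75545 mod 1099 = 813 (at t = -68), with v = -6404.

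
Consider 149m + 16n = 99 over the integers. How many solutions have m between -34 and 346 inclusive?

gcd(149, 16):
  149 = 9·16 + 5
  16 = 3·5 + 1
  5 = 5·1
so gcd(149, 16) = 1.
Back-substitute for Bézout coefficients:
  1 = 16 - 3·5
  ... = 149·(-3) + 16·(28)
Scale by 99: particular solution (-297, 2772); reduce m mod 16: (7, -59).
General solution: m = 7 + 16t, n = -59 - 149t for integer t.
-34 ≤ 7 + 16t ≤ 346 gives t ∈ [-2, 21], which is 24 values.

24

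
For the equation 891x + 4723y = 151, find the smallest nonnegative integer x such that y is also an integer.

gcd(4723, 891):
  4723 = 5·891 + 268
  891 = 3·268 + 87
  268 = 3·87 + 7
  87 = 12·7 + 3
  7 = 2·3 + 1
  3 = 3·1
so gcd(4723, 891) = 1.
1 divides 151, so solutions exist.
Back-substitute for Bézout coefficients:
  1 = 7 - 2·3
  ... = 891·(-1357) + 4723·(256)
Scale by 151/1 = 151: (x₀, y₀) = (-204907, 38656).
General solution: x = -204907 + 4723t, y = 38656 - 891t for integer t.
x ≥ 0: smallest is -204907 mod 4723 = 2905 (at t = 44), with y = -548.

2905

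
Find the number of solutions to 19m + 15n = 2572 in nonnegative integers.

gcd(19, 15):
  19 = 1·15 + 4
  15 = 3·4 + 3
  4 = 1·3 + 1
  3 = 3·1
so gcd(19, 15) = 1.
Back-substitute for Bézout coefficients:
  1 = 4 - 1·3
  ... = 19·(4) + 15·(-5)
Scale by 2572: one solution is (10288, -12860). Reduce m mod 15: (13, 155).
General: m = 13 + 15t, n = 155 - 19t.
m ≥ 0 ⇒ t ≥ 0; n ≥ 0 ⇒ t ≤ 8. So t ∈ [0, 8]: 9 solutions.

9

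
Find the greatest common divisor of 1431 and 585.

gcd(1431, 585):
  1431 = 2·585 + 261
  585 = 2·261 + 63
  261 = 4·63 + 9
  63 = 7·9
so gcd(1431, 585) = 9.

9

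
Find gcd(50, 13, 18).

1

gcd(50, 13) = 1  (50 = 3×13 + 11, 13 = 1×11 + 2, 11 = 5×2 + 1, 2 = 2×1).
gcd(1, 18) = 1.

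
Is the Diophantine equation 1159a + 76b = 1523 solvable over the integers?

no

gcd(1159, 76) = 19  (1159 = 15*76 + 19, 76 = 4*19).
19 does not divide 1523 (remainder 3), so no integer solutions.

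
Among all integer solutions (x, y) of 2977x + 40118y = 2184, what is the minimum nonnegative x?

gcd(40118, 2977) = 13  (40118 = 13·2977 + 1417, 2977 = 2·1417 + 143, 1417 = 9·143 + 130, 143 = 1·130 + 13, 130 = 10·13).
13 divides 2184, so solutions exist.
Back-substituting, 2977·(283) + 40118·(-21) = 13.
Scale by 2184/13 = 168: (x₀, y₀) = (47544, -3528).
General solution: x = 47544 + 3086t, y = -3528 - 229t for integer t.
x ≥ 0: smallest is 47544 mod 3086 = 1254 (at t = -15), with y = -93.

1254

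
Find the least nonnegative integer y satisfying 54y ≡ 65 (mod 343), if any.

gcd(343, 54) = 1  (343 = 6*54 + 19, 54 = 2*19 + 16, 19 = 1*16 + 3, 16 = 5*3 + 1, 3 = 3*1).
1 divides 65, so solutions exist.
Back-substituting, 54*(108) + 343*(-17) = 1.
So 54*(108) ≡ 1 (mod 343); multiply by 65: y ≡ 7020 (mod 343).
Smallest nonnegative: y = 7020 mod 343 = 160.

160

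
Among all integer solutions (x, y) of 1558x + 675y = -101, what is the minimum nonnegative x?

178

gcd(1558, 675) = 1.
1 divides -101, so solutions exist.
By Bézout, 1558*(172) + 675*(-397) = 1.
Scale by -101/1 = -101: (x₀, y₀) = (-17372, 40097).
General solution: x = -17372 + 675t, y = 40097 - 1558t for integer t.
x ≥ 0: smallest is -17372 mod 675 = 178 (at t = 26), with y = -411.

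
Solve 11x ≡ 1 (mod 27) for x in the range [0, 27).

5

gcd(27, 11) = 1.
By Bézout, 11×(5) + 27×(-2) = 1.
So 11×5 ≡ 1 (mod 27), and 5 mod 27 = 5.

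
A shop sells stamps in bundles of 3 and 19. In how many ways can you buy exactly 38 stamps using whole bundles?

Need nonnegative integers with 3j + 19k = 38.
gcd(3, 19) = 1, and 3·(-6) + 19·(1) = 1.
So (j₀, k₀) = (-228, 38); general j = -228 + 19t, k = 38 - 3t.
j ≥ 0 ⇒ t ≥ 12; k ≥ 0 ⇒ t ≤ 12. That's 1 value of t.

1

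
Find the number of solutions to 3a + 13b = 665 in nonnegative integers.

17

gcd(13, 3) = 1  (13 = 4·3 + 1, 3 = 3·1).
Back-substituting, 3·(-4) + 13·(1) = 1.
Scale by 665: one solution is (-2660, 665). Reduce a mod 13: (5, 50).
General: a = 5 + 13t, b = 50 - 3t.
a ≥ 0 ⇒ t ≥ 0; b ≥ 0 ⇒ t ≤ 16. So t ∈ [0, 16]: 17 solutions.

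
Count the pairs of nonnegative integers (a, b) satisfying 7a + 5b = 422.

gcd(7, 5):
  7 = 1·5 + 2
  5 = 2·2 + 1
  2 = 2·1
so gcd(7, 5) = 1.
Back-substitute for Bézout coefficients:
  1 = 5 - 2·2
  ... = 7·(-2) + 5·(3)
Scale by 422: one solution is (-844, 1266). Reduce a mod 5: (1, 83).
General: a = 1 + 5t, b = 83 - 7t.
a ≥ 0 ⇒ t ≥ 0; b ≥ 0 ⇒ t ≤ 11. So t ∈ [0, 11]: 12 solutions.

12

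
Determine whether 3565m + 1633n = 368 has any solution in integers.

yes

gcd(3565, 1633) = 23  (3565 = 2×1633 + 299, 1633 = 5×299 + 138, 299 = 2×138 + 23, 138 = 6×23).
23 divides 368, so integer solutions exist.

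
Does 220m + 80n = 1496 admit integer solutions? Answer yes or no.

no

gcd(220, 80) = 20.
20 does not divide 1496 (remainder 16), so no integer solutions.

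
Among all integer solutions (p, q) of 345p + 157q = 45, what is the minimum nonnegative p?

gcd(345, 157):
  345 = 2·157 + 31
  157 = 5·31 + 2
  31 = 15·2 + 1
  2 = 2·1
so gcd(345, 157) = 1.
1 divides 45, so solutions exist.
Back-substitute for Bézout coefficients:
  1 = 31 - 15·2
  ... = 345·(76) + 157·(-167)
Scale by 45/1 = 45: (p₀, q₀) = (3420, -7515).
General solution: p = 3420 + 157t, q = -7515 - 345t for integer t.
p ≥ 0: smallest is 3420 mod 157 = 123 (at t = -21), with q = -270.

123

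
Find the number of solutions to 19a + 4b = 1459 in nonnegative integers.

19

gcd(19, 4):
  19 = 4*4 + 3
  4 = 1*3 + 1
  3 = 3*1
so gcd(19, 4) = 1.
Back-substitute for Bézout coefficients:
  1 = 4 - 1*3
  ... = 19*(-1) + 4*(5)
Scale by 1459: one solution is (-1459, 7295). Reduce a mod 4: (1, 360).
General: a = 1 + 4t, b = 360 - 19t.
a ≥ 0 ⇒ t ≥ 0; b ≥ 0 ⇒ t ≤ 18. So t ∈ [0, 18]: 19 solutions.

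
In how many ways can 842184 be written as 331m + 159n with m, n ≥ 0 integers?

gcd(331, 159) = 1.
By Bézout, 331*(49) + 159*(-102) = 1.
One solution: (156, 4972).
General: m = 156 + 159t, n = 4972 - 331t.
m ≥ 0 ⇒ t ≥ 0; n ≥ 0 ⇒ t ≤ 15. So t ∈ [0, 15]: 16 solutions.

16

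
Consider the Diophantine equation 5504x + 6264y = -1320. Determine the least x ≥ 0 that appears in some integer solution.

249

gcd(6264, 5504) = 8.
8 divides -1320, so solutions exist.
By Bézout, 5504*(-272) + 6264*(239) = 8.
Scale by -1320/8 = -165: (x₀, y₀) = (44880, -39435).
General solution: x = 44880 + 783t, y = -39435 - 688t for integer t.
x ≥ 0: smallest is 44880 mod 783 = 249 (at t = -57), with y = -219.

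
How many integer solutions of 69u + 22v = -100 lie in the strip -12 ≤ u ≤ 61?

gcd(69, 22) = 1  (69 = 3×22 + 3, 22 = 7×3 + 1, 3 = 3×1).
Back-substituting, 69×(-7) + 22×(22) = 1.
Scale by -100: particular solution (700, -2200); reduce u mod 22: (18, -61).
General solution: u = 18 + 22t, v = -61 - 69t for integer t.
-12 ≤ 18 + 22t ≤ 61 gives t ∈ [-1, 1], which is 3 values.

3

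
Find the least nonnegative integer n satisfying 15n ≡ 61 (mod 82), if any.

gcd(82, 15) = 1.
1 divides 61, so solutions exist.
By Bézout, 15×(11) + 82×(-2) = 1.
So 15×(11) ≡ 1 (mod 82); multiply by 61: n ≡ 671 (mod 82).
Smallest nonnegative: n = 671 mod 82 = 15.

15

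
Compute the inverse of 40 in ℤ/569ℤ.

441

gcd(569, 40):
  569 = 14·40 + 9
  40 = 4·9 + 4
  9 = 2·4 + 1
  4 = 4·1
so gcd(569, 40) = 1.
Back-substitute for Bézout coefficients:
  1 = 9 - 2·4
  ... = 40·(-128) + 569·(9)
So 40·-128 ≡ 1 (mod 569), and -128 mod 569 = 441.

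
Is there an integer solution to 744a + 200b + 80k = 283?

gcd(744, 200):
  744 = 3·200 + 144
  200 = 1·144 + 56
  144 = 2·56 + 32
  56 = 1·32 + 24
  32 = 1·24 + 8
  24 = 3·8
so gcd(744, 200) = 8.
gcd(8, 80) = 8.
8 does not divide 283 (remainder 3), so no integer solutions.

no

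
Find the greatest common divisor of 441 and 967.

gcd(967, 441) = 1  (967 = 2*441 + 85, 441 = 5*85 + 16, 85 = 5*16 + 5, 16 = 3*5 + 1, 5 = 5*1).

1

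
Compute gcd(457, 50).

gcd(457, 50):
  457 = 9·50 + 7
  50 = 7·7 + 1
  7 = 7·1
so gcd(457, 50) = 1.

1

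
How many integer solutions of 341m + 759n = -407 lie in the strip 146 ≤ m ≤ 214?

1

gcd(759, 341):
  759 = 2·341 + 77
  341 = 4·77 + 33
  77 = 2·33 + 11
  33 = 3·11
so gcd(759, 341) = 11.
Back-substitute for Bézout coefficients:
  11 = 77 - 2·33
  ... = 341·(-20) + 759·(9)
Scale by -37: particular solution (740, -333); reduce m mod 69: (50, -23).
General solution: m = 50 + 69t, n = -23 - 31t for integer t.
146 ≤ 50 + 69t ≤ 214 gives t ∈ [2, 2], which is 1 value.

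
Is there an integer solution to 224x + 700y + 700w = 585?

no

gcd(700, 224) = 28  (700 = 3×224 + 28, 224 = 8×28).
gcd(28, 700) = 28.
28 does not divide 585 (remainder 25), so no integer solutions.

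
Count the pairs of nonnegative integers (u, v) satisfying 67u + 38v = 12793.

gcd(67, 38) = 1  (67 = 1×38 + 29, 38 = 1×29 + 9, 29 = 3×9 + 2, 9 = 4×2 + 1, 2 = 2×1).
Back-substituting, 67×(-17) + 38×(30) = 1.
Scale by 12793: one solution is (-217481, 383790). Reduce u mod 38: (31, 282).
General: u = 31 + 38t, v = 282 - 67t.
u ≥ 0 ⇒ t ≥ 0; v ≥ 0 ⇒ t ≤ 4. So t ∈ [0, 4]: 5 solutions.

5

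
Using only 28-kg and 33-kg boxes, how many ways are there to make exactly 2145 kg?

3

Need nonnegative integers with 28j + 33k = 2145.
gcd(28, 33) = 1, and 28·(13) + 33·(-11) = 1.
So (j₀, k₀) = (27885, -23595); general j = 27885 + 33t, k = -23595 - 28t.
j ≥ 0 ⇒ t ≥ -845; k ≥ 0 ⇒ t ≤ -843. That's 3 values of t.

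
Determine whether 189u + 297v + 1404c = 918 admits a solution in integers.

yes

gcd(297, 189) = 27.
gcd(27, 1404) = 27.
27 divides 918, so integer solutions exist.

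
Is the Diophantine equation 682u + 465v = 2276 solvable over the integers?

gcd(682, 465) = 31  (682 = 1×465 + 217, 465 = 2×217 + 31, 217 = 7×31).
31 does not divide 2276 (remainder 13), so no integer solutions.

no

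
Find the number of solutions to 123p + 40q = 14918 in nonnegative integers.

gcd(123, 40):
  123 = 3·40 + 3
  40 = 13·3 + 1
  3 = 3·1
so gcd(123, 40) = 1.
Back-substitute for Bézout coefficients:
  1 = 40 - 13·3
  ... = 123·(-13) + 40·(40)
Scale by 14918: one solution is (-193934, 596720). Reduce p mod 40: (26, 293).
General: p = 26 + 40t, q = 293 - 123t.
p ≥ 0 ⇒ t ≥ 0; q ≥ 0 ⇒ t ≤ 2. So t ∈ [0, 2]: 3 solutions.

3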